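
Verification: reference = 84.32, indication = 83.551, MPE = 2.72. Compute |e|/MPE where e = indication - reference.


e = indication - reference = 83.551 - 84.32 = -0.7690
|e| = 0.7690
ratio = |e| / MPE = 0.7690 / 2.72
ratio = 0.2827

0.2827


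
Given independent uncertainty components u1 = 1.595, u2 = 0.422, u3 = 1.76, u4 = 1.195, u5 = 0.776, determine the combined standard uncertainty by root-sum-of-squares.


uc = sqrt(1.595^2 + 0.422^2 + 1.76^2 + 1.195^2 + 0.776^2)
uc = sqrt(7.84991)
uc = 2.8018

2.8018


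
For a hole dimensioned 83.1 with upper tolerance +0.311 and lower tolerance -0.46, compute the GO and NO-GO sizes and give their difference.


GO = nominal - lower_tol (smallest hole = maximum material condition)
GO = 83.1 - 0.46 = 82.64
NO-GO = nominal + upper_tol (largest hole = least material condition)
NO-GO = 83.1 + 0.311 = 83.411
spread = NO-GO - GO = 83.411 - 82.64 = 0.7710

0.7710


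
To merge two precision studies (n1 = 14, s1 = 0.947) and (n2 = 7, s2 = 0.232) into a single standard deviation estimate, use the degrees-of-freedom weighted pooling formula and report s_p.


s_p = sqrt(((n1-1)*s1^2 + (n2-1)*s2^2) / (n1+n2-2))
numerator = (14-1)*0.947^2 + (7-1)*0.232^2 = 11.658517 + 0.322944 = 11.981461
denominator = 14 + 7 - 2 = 19
s_p^2 = 11.981461 / 19 = 0.63060321
s_p = sqrt(0.63060321) = 0.7941

0.7941


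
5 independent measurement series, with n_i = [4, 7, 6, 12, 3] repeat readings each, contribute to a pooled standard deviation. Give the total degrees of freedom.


nu = sum_i (n_i - 1)
nu = ((4 - 1) + (7 - 1) + (6 - 1) + (12 - 1) + (3 - 1))
nu = 3 + 6 + 5 + 11 + 2
nu = 27

27


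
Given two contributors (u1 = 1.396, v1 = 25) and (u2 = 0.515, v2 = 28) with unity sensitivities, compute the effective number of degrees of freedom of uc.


uc = sqrt(u1^2 + u2^2) = sqrt(1.396^2 + 0.515^2) = 1.4879654
v_eff = uc^4 / (u1^4/v1 + u2^4/v2)
= 1.4879654^4 / (1.396^4/25 + 0.515^4/28)
= 4.9019777 / 0.15442765
v_eff = 31.7429

31.7429


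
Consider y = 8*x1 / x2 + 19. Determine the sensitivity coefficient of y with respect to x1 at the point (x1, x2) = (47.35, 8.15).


y = 8*x1 / x2 + 19
dy/dx1 = 8/x2
Evaluate at x2 = 8.15: c1 = 8 / 8.15
c1 = 0.9816

0.9816


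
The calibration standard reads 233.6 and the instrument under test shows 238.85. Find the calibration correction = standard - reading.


Correction = standard - reading
= 233.6 - 238.85
= -5.2500

-5.2500


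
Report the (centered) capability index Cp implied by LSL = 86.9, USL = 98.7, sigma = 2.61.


Cp = (USL - LSL) / (6 * sigma)
= (98.7 - 86.9) / (6 * 2.61)
= 11.8000 / 15.6600
= 0.7535

0.7535


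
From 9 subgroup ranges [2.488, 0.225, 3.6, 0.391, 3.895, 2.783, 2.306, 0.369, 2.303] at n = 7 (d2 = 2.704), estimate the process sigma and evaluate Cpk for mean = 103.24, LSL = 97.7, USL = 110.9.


R_bar = (2.488 + 0.225 + 3.6 + 0.391 + 3.895 + 2.783 + 2.306 + 0.369 + 2.303) / 9 = 2.04
sigma = R_bar / d2 = 2.04 / 2.704 = 0.75443787
Cp = (USL - LSL)/(6*sigma) = (110.9 - 97.7)/(6*0.75443787) = 2.9161
Cpu = (110.9 - 103.24)/(3*0.75443787) = 3.3844
Cpl = (103.24 - 97.7)/(3*0.75443787) = 2.4477
Cpk = min(Cpu, Cpl) = 2.4477

2.4477


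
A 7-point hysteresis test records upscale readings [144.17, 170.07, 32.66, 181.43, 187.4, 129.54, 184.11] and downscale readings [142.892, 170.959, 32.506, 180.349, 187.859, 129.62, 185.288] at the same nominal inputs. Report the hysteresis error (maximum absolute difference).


|144.17 - 142.892| = 1.2780
|170.07 - 170.959| = 0.8890
|32.66 - 32.506| = 0.1540
|181.43 - 180.349| = 1.0810
|187.4 - 187.859| = 0.4590
|129.54 - 129.62| = 0.0800
|184.11 - 185.288| = 1.1780
hysteresis = max(diffs) = 1.2780

1.2780


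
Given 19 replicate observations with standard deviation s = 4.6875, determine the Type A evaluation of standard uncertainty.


u_A = s / sqrt(n)
u_A = 4.6875 / sqrt(19)
u_A = 4.6875 / 4.3588989
u_A = 1.0754

1.0754


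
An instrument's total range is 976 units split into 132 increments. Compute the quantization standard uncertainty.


resolution = range / divisions
resolution = 976 / 132 = 7.3939394
u_res = resolution / (2*sqrt(3))
u_res = 7.3939394 / 3.4641016
u_res = 2.1344

2.1344


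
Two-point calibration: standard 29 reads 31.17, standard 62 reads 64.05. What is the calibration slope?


slope = (y2 - y1) / (x2 - x1)
= (64.05 - 31.17) / (62 - 29)
= 32.8800 / 33
= 0.9964

0.9964


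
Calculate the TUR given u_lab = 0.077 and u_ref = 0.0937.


TUR = u_lab / u_ref
= 0.077 / 0.0937
= 0.8218

0.8218


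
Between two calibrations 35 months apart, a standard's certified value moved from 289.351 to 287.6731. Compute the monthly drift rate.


rate = (v2 - v1) / months
= (287.6731 - 289.351) / 35
= -1.6779 / 35
= -0.0479

-0.0479


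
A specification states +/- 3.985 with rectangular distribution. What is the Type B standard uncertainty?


u_B = half_width / sqrt(3)
u_B = 3.985 / 1.7320508
u_B = 2.3007

2.3007


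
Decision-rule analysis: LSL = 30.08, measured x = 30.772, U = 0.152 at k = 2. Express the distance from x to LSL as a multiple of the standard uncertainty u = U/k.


u = U / k = 0.152 / 2 = 0.076
margin = |LSL - x| = |30.08 - 30.772| = 0.692
z = margin / u = 0.692 / 0.076
z = 9.1053

9.1053


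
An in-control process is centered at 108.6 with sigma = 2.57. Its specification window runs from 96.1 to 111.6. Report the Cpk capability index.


Cpu = (USL - mean) / (3*sigma) = (111.6 - 108.6) / (3*2.57) = 0.3891
Cpl = (mean - LSL) / (3*sigma) = (108.6 - 96.1) / (3*2.57) = 1.6213
Cpk = min(Cpu, Cpl) = 0.3891

0.3891


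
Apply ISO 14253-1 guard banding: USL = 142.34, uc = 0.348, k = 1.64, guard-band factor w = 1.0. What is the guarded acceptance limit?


U = k * uc = 1.64 * 0.348 = 0.57072
guard band g = w * U = 1.0 * 0.57072 = 0.57072
AL = USL - g = 142.34 - 0.57072
AL = 141.7693

141.7693


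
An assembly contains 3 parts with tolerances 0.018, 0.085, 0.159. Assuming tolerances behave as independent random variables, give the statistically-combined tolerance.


RSS = sqrt(0.018^2 + 0.085^2 + 0.159^2)
= sqrt(0.03283)
= 0.1812

0.1812


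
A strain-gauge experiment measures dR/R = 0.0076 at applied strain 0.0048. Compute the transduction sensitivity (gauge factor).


GF = (dR/R) / epsilon
= 0.0076 / 0.0048
= 1.5833

1.5833


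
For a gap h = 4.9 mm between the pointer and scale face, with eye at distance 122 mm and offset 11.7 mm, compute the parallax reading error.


error = h * offset / d
= 4.9 * 11.7 / 122
= 0.4699

0.4699


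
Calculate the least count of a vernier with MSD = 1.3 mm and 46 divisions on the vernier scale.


LC = MSD / n_div
= 1.3 / 46
= 0.0283

0.0283


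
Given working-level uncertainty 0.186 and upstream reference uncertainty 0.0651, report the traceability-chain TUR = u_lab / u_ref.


TUR = u_lab / u_ref
= 0.186 / 0.0651
= 2.8571

2.8571


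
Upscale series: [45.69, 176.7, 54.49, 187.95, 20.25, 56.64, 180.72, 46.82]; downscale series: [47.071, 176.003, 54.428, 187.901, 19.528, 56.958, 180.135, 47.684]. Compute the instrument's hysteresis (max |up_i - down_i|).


|45.69 - 47.071| = 1.3810
|176.7 - 176.003| = 0.6970
|54.49 - 54.428| = 0.0620
|187.95 - 187.901| = 0.0490
|20.25 - 19.528| = 0.7220
|56.64 - 56.958| = 0.3180
|180.72 - 180.135| = 0.5850
|46.82 - 47.684| = 0.8640
hysteresis = max(diffs) = 1.3810

1.3810


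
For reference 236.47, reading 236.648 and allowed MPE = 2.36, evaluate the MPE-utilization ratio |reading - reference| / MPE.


e = indication - reference = 236.648 - 236.47 = 0.1780
|e| = 0.1780
ratio = |e| / MPE = 0.1780 / 2.36
ratio = 0.0754

0.0754


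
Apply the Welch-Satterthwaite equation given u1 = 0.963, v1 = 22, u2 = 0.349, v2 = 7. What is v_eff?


uc = sqrt(u1^2 + u2^2) = sqrt(0.963^2 + 0.349^2) = 1.02429
v_eff = uc^4 / (u1^4/v1 + u2^4/v2)
= 1.02429^4 / (0.963^4/22 + 0.349^4/7)
= 1.1007577 / 0.041210867
v_eff = 26.7104

26.7104


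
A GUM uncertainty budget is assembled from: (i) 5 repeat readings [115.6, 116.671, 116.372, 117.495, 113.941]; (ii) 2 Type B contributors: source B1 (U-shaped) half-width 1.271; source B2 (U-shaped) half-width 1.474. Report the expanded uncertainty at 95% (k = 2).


mean = (115.6 + 116.671 + 116.372 + 117.495 + 113.941) / 5 = 116.0158
s = sqrt(sum((x - mean)^2)/(n-1)) = 1.343678
u_A = s / sqrt(n) = 1.343678 / sqrt(5) = 0.60091107
u_B1 = 1.271 / sqrt(2) = 0.89873272
u_B2 = 1.474 / sqrt(2) = 1.0422754
uc = sqrt(0.60091107^2 + 0.89873272^2 + 1.0422754^2) = 1.5017166
U = k * uc = 2 * 1.5017166
U = 3.0034

3.0034


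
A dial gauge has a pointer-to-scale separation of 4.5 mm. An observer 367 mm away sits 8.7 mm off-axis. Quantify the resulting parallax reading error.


error = h * offset / d
= 4.5 * 8.7 / 367
= 0.1067

0.1067


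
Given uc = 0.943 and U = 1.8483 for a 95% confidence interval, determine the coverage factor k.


k = U / uc
k = 1.8483 / 0.943
k = 1.96

1.96


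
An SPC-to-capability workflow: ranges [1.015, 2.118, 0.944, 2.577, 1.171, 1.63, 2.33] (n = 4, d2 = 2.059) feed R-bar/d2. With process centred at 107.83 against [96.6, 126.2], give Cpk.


R_bar = (1.015 + 2.118 + 0.944 + 2.577 + 1.171 + 1.63 + 2.33) / 7 = 1.6835714
sigma = R_bar / d2 = 1.6835714 / 2.059 = 0.81766459
Cp = (USL - LSL)/(6*sigma) = (126.2 - 96.6)/(6*0.81766459) = 6.0334
Cpu = (126.2 - 107.83)/(3*0.81766459) = 7.4888
Cpl = (107.83 - 96.6)/(3*0.81766459) = 4.5781
Cpk = min(Cpu, Cpl) = 4.5781

4.5781


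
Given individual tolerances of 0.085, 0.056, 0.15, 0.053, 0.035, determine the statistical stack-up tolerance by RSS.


RSS = sqrt(0.085^2 + 0.056^2 + 0.15^2 + 0.053^2 + 0.035^2)
= sqrt(0.036895)
= 0.1921

0.1921


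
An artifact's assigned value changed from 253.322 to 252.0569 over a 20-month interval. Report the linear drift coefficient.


rate = (v2 - v1) / months
= (252.0569 - 253.322) / 20
= -1.2651 / 20
= -0.0633

-0.0633


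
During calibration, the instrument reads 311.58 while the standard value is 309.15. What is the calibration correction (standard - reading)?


Correction = standard - reading
= 309.15 - 311.58
= -2.4300

-2.4300


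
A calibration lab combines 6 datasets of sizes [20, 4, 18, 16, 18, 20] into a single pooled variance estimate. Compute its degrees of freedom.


nu = sum_i (n_i - 1)
nu = ((20 - 1) + (4 - 1) + (18 - 1) + (16 - 1) + (18 - 1) + (20 - 1))
nu = 19 + 3 + 17 + 15 + 17 + 19
nu = 90

90


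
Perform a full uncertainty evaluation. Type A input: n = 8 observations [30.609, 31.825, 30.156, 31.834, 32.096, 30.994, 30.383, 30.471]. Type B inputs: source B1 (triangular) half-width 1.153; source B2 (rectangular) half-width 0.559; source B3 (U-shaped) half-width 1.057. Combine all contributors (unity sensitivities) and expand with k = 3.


mean = (30.609 + 31.825 + 30.156 + 31.834 + 32.096 + 30.994 + 30.383 + 30.471) / 8 = 31.046
s = sqrt(sum((x - mean)^2)/(n-1)) = 0.76403553
u_A = s / sqrt(n) = 0.76403553 / sqrt(8) = 0.27012735
u_B1 = 1.153 / sqrt(6) = 0.47071028
u_B2 = 0.559 / sqrt(3) = 0.3227388
u_B3 = 1.057 / sqrt(2) = 0.74741187
uc = sqrt(0.27012735^2 + 0.47071028^2 + 0.3227388^2 + 0.74741187^2) = 0.97842822
U = k * uc = 3 * 0.97842822
U = 2.9353

2.9353


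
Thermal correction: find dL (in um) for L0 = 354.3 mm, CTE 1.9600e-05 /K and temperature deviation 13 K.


dL = L * alpha * dT
= 354.3 * 1.9600e-05 * 13
= 0.0902756 mm
dL_um = 0.0902756 * 1000 = 90.2756 um

90.2756


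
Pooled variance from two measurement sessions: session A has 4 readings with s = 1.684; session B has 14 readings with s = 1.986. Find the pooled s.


s_p = sqrt(((n1-1)*s1^2 + (n2-1)*s2^2) / (n1+n2-2))
numerator = (4-1)*1.684^2 + (14-1)*1.986^2 = 8.507568 + 51.274548 = 59.782116
denominator = 4 + 14 - 2 = 16
s_p^2 = 59.782116 / 16 = 3.7363823
s_p = sqrt(3.7363823) = 1.9330

1.9330


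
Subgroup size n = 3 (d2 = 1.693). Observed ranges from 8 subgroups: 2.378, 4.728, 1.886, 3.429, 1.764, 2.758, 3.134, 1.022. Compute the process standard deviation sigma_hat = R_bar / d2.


R_bar = (2.378 + 4.728 + 1.886 + 3.429 + 1.764 + 2.758 + 3.134 + 1.022) / 8
R_bar = 21.099 / 8 = 2.637375
sigma_hat = R_bar / d2 = 2.637375 / 1.693 = 1.5578

1.5578


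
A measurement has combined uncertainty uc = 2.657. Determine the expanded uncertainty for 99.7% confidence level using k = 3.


U = k * uc
U = 3 * 2.657
U = 7.9710

7.9710


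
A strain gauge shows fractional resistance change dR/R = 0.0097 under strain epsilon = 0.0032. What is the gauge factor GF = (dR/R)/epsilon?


GF = (dR/R) / epsilon
= 0.0097 / 0.0032
= 3.0312

3.0312


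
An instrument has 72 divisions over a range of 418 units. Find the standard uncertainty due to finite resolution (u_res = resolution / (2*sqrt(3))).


resolution = range / divisions
resolution = 418 / 72 = 5.8055556
u_res = resolution / (2*sqrt(3))
u_res = 5.8055556 / 3.4641016
u_res = 1.6759

1.6759


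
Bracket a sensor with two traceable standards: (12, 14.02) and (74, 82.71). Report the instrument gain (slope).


slope = (y2 - y1) / (x2 - x1)
= (82.71 - 14.02) / (74 - 12)
= 68.6900 / 62
= 1.1079

1.1079


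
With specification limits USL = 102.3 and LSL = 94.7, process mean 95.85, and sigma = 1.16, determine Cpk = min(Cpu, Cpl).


Cpu = (USL - mean) / (3*sigma) = (102.3 - 95.85) / (3*1.16) = 1.8534
Cpl = (mean - LSL) / (3*sigma) = (95.85 - 94.7) / (3*1.16) = 0.3305
Cpk = min(Cpu, Cpl) = 0.3305

0.3305


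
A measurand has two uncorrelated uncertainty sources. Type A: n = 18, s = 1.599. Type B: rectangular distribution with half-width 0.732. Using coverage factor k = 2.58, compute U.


u_A = s / sqrt(n) = 1.599 / sqrt(18) = 0.37688791
u_B = half_width / sqrt(3) = 0.732 / sqrt(3) = 0.4226204
uc = sqrt(u_A^2 + u_B^2) = sqrt(0.37688791^2 + 0.4226204^2) = 0.56626186
U = k * uc = 2.58 * 0.56626186
U = 1.4610

1.4610


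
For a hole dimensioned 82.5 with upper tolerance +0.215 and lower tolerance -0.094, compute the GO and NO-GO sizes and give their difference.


GO = nominal - lower_tol (smallest hole = maximum material condition)
GO = 82.5 - 0.094 = 82.406
NO-GO = nominal + upper_tol (largest hole = least material condition)
NO-GO = 82.5 + 0.215 = 82.715
spread = NO-GO - GO = 82.715 - 82.406 = 0.3090

0.3090


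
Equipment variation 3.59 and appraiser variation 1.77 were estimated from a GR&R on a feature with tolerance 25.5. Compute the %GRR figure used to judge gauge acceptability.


GRR = sqrt(EV^2 + AV^2) = sqrt(3.59^2 + 1.77^2) = 4.0026241
%GRR = GRR / tol * 100 = 4.0026241 / 25.5 * 100
%GRR = 15.6966

15.6966


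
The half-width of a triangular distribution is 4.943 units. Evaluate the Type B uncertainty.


u_B = half_width / sqrt(6)
u_B = 4.943 / 2.4494897
u_B = 2.0180

2.0180


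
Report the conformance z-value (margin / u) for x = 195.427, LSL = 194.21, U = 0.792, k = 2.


u = U / k = 0.792 / 2 = 0.396
margin = |LSL - x| = |194.21 - 195.427| = 1.217
z = margin / u = 1.217 / 0.396
z = 3.0732

3.0732


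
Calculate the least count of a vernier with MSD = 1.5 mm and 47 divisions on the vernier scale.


LC = MSD / n_div
= 1.5 / 47
= 0.0319

0.0319


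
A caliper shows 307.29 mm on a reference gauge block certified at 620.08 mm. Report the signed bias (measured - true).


Systematic error = measured - true
= 307.29 - 620.08
= -312.7900

-312.7900


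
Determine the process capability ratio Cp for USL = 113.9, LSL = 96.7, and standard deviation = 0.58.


Cp = (USL - LSL) / (6 * sigma)
= (113.9 - 96.7) / (6 * 0.58)
= 17.2000 / 3.4800
= 4.9425

4.9425


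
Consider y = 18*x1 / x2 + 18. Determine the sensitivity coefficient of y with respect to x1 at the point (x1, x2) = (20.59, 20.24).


y = 18*x1 / x2 + 18
dy/dx1 = 18/x2
Evaluate at x2 = 20.24: c1 = 18 / 20.24
c1 = 0.8893

0.8893


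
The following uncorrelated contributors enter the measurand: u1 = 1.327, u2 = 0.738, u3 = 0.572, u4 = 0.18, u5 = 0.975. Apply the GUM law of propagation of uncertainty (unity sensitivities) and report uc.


uc = sqrt(1.327^2 + 0.738^2 + 0.572^2 + 0.18^2 + 0.975^2)
uc = sqrt(3.615782)
uc = 1.9015

1.9015


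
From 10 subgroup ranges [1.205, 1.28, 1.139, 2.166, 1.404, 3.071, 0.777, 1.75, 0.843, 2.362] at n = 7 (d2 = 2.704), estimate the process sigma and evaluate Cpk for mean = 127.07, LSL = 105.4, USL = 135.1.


R_bar = (1.205 + 1.28 + 1.139 + 2.166 + 1.404 + 3.071 + 0.777 + 1.75 + 0.843 + 2.362) / 10 = 1.5997
sigma = R_bar / d2 = 1.5997 / 2.704 = 0.59160503
Cp = (USL - LSL)/(6*sigma) = (135.1 - 105.4)/(6*0.59160503) = 8.3671
Cpu = (135.1 - 127.07)/(3*0.59160503) = 4.5244
Cpl = (127.07 - 105.4)/(3*0.59160503) = 12.2097
Cpk = min(Cpu, Cpl) = 4.5244

4.5244


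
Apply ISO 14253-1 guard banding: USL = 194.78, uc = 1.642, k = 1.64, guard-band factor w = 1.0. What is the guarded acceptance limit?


U = k * uc = 1.64 * 1.642 = 2.69288
guard band g = w * U = 1.0 * 2.69288 = 2.69288
AL = USL - g = 194.78 - 2.69288
AL = 192.0871

192.0871


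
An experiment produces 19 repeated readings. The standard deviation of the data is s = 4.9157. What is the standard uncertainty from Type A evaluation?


u_A = s / sqrt(n)
u_A = 4.9157 / sqrt(19)
u_A = 4.9157 / 4.3588989
u_A = 1.1277

1.1277


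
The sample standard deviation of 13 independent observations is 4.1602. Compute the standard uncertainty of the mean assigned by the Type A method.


u_A = s / sqrt(n)
u_A = 4.1602 / sqrt(13)
u_A = 4.1602 / 3.6055513
u_A = 1.1538

1.1538


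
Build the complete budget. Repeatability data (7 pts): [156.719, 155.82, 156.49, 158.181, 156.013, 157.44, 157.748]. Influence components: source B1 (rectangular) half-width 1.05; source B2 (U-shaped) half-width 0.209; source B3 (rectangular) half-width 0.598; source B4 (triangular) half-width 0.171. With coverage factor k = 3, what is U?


mean = (156.719 + 155.82 + 156.49 + 158.181 + 156.013 + 157.44 + 157.748) / 7 = 156.9158571
s = sqrt(sum((x - mean)^2)/(n-1)) = 0.89479372
u_A = s / sqrt(n) = 0.89479372 / sqrt(7) = 0.33820024
u_B1 = 1.05 / sqrt(3) = 0.60621778
u_B2 = 0.209 / sqrt(2) = 0.14778532
u_B3 = 0.598 / sqrt(3) = 0.34525546
u_B4 = 0.171 / sqrt(6) = 0.069810458
uc = sqrt(0.33820024^2 + 0.60621778^2 + 0.14778532^2 + 0.34525546^2 + 0.069810458^2) = 0.79233499
U = k * uc = 3 * 0.79233499
U = 2.3770

2.3770


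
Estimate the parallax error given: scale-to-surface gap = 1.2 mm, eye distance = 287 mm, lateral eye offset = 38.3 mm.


error = h * offset / d
= 1.2 * 38.3 / 287
= 0.1601

0.1601


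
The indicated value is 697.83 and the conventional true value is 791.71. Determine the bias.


Systematic error = measured - true
= 697.83 - 791.71
= -93.8800

-93.8800


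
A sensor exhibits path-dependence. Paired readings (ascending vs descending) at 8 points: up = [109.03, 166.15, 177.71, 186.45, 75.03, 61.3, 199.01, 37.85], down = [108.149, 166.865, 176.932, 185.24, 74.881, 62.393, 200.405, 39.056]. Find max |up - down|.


|109.03 - 108.149| = 0.8810
|166.15 - 166.865| = 0.7150
|177.71 - 176.932| = 0.7780
|186.45 - 185.24| = 1.2100
|75.03 - 74.881| = 0.1490
|61.3 - 62.393| = 1.0930
|199.01 - 200.405| = 1.3950
|37.85 - 39.056| = 1.2060
hysteresis = max(diffs) = 1.3950

1.3950


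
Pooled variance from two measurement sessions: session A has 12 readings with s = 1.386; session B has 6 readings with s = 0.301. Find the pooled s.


s_p = sqrt(((n1-1)*s1^2 + (n2-1)*s2^2) / (n1+n2-2))
numerator = (12-1)*1.386^2 + (6-1)*0.301^2 = 21.130956 + 0.453005 = 21.583961
denominator = 12 + 6 - 2 = 16
s_p^2 = 21.583961 / 16 = 1.3489976
s_p = sqrt(1.3489976) = 1.1615

1.1615


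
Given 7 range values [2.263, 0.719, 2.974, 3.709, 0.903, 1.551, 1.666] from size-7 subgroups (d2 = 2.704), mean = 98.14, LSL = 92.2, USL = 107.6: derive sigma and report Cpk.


R_bar = (2.263 + 0.719 + 2.974 + 3.709 + 0.903 + 1.551 + 1.666) / 7 = 1.9692857
sigma = R_bar / d2 = 1.9692857 / 2.704 = 0.72828613
Cp = (USL - LSL)/(6*sigma) = (107.6 - 92.2)/(6*0.72828613) = 3.5243
Cpu = (107.6 - 98.14)/(3*0.72828613) = 4.3298
Cpl = (98.14 - 92.2)/(3*0.72828613) = 2.7187
Cpk = min(Cpu, Cpl) = 2.7187

2.7187


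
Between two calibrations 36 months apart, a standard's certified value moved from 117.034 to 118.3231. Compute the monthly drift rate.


rate = (v2 - v1) / months
= (118.3231 - 117.034) / 36
= 1.2891 / 36
= 0.0358

0.0358


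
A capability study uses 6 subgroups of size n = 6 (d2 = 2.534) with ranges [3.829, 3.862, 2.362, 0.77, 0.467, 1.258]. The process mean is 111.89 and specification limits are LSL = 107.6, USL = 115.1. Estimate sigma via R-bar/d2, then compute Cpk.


R_bar = (3.829 + 3.862 + 2.362 + 0.77 + 0.467 + 1.258) / 6 = 2.0913333
sigma = R_bar / d2 = 2.0913333 / 2.534 = 0.82530912
Cp = (USL - LSL)/(6*sigma) = (115.1 - 107.6)/(6*0.82530912) = 1.5146
Cpu = (115.1 - 111.89)/(3*0.82530912) = 1.2965
Cpl = (111.89 - 107.6)/(3*0.82530912) = 1.7327
Cpk = min(Cpu, Cpl) = 1.2965

1.2965


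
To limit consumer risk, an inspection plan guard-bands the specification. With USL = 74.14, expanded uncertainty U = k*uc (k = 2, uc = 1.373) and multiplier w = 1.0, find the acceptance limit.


U = k * uc = 2 * 1.373 = 2.746
guard band g = w * U = 1.0 * 2.746 = 2.746
AL = USL - g = 74.14 - 2.746
AL = 71.3940

71.3940


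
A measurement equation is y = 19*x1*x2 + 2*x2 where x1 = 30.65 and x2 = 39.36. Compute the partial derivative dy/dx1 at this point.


y = 19*x1*x2 + 2*x2
dy/dx1 = 19*x2
Evaluate at x2 = 39.36: c1 = 19 * 39.36
c1 = 747.8400

747.8400


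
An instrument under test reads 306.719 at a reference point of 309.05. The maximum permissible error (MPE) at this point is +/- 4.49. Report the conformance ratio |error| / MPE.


e = indication - reference = 306.719 - 309.05 = -2.3310
|e| = 2.3310
ratio = |e| / MPE = 2.3310 / 4.49
ratio = 0.5192

0.5192


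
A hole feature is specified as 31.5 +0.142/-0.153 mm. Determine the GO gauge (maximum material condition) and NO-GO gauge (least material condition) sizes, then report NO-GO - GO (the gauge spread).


GO = nominal - lower_tol (smallest hole = maximum material condition)
GO = 31.5 - 0.153 = 31.347
NO-GO = nominal + upper_tol (largest hole = least material condition)
NO-GO = 31.5 + 0.142 = 31.642
spread = NO-GO - GO = 31.642 - 31.347 = 0.2950

0.2950


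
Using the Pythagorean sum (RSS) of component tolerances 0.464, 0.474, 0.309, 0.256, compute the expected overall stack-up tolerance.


RSS = sqrt(0.464^2 + 0.474^2 + 0.309^2 + 0.256^2)
= sqrt(0.600989)
= 0.7752

0.7752


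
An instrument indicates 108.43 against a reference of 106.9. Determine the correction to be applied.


Correction = standard - reading
= 106.9 - 108.43
= -1.5300

-1.5300


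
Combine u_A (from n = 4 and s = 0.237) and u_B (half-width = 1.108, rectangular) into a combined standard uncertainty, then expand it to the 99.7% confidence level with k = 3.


u_A = s / sqrt(n) = 0.237 / sqrt(4) = 0.1185
u_B = half_width / sqrt(3) = 1.108 / sqrt(3) = 0.6397041
uc = sqrt(u_A^2 + u_B^2) = sqrt(0.1185^2 + 0.6397041^2) = 0.65058711
U = k * uc = 3 * 0.65058711
U = 1.9518

1.9518


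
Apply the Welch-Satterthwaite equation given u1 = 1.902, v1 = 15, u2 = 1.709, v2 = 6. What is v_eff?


uc = sqrt(u1^2 + u2^2) = sqrt(1.902^2 + 1.709^2) = 2.557007
v_eff = uc^4 / (u1^4/v1 + u2^4/v2)
= 2.557007^4 / (1.902^4/15 + 1.709^4/6)
= 42.749168 / 2.2942002
v_eff = 18.6336

18.6336


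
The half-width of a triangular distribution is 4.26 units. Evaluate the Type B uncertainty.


u_B = half_width / sqrt(6)
u_B = 4.26 / 2.4494897
u_B = 1.7391

1.7391


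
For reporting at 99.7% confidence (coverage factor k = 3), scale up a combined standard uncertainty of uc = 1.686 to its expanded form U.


U = k * uc
U = 3 * 1.686
U = 5.0580

5.0580


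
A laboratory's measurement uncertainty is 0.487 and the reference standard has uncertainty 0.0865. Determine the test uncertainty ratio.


TUR = u_lab / u_ref
= 0.487 / 0.0865
= 5.6301

5.6301


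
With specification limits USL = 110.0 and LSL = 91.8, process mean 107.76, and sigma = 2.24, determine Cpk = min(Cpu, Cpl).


Cpu = (USL - mean) / (3*sigma) = (110.0 - 107.76) / (3*2.24) = 0.3333
Cpl = (mean - LSL) / (3*sigma) = (107.76 - 91.8) / (3*2.24) = 2.3750
Cpk = min(Cpu, Cpl) = 0.3333

0.3333


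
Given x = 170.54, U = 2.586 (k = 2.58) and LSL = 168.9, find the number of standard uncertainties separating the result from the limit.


u = U / k = 2.586 / 2.58 = 1.0023256
margin = |LSL - x| = |168.9 - 170.54| = 1.64
z = margin / u = 1.64 / 1.0023256
z = 1.6362

1.6362


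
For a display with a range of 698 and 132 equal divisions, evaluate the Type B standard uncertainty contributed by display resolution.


resolution = range / divisions
resolution = 698 / 132 = 5.2878788
u_res = resolution / (2*sqrt(3))
u_res = 5.2878788 / 3.4641016
u_res = 1.5265

1.5265


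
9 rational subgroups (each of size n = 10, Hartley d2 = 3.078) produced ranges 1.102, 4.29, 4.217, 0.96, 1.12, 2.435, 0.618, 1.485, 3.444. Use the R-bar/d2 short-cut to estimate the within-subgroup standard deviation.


R_bar = (1.102 + 4.29 + 4.217 + 0.96 + 1.12 + 2.435 + 0.618 + 1.485 + 3.444) / 9
R_bar = 19.671 / 9 = 2.1856667
sigma_hat = R_bar / d2 = 2.1856667 / 3.078 = 0.7101

0.7101


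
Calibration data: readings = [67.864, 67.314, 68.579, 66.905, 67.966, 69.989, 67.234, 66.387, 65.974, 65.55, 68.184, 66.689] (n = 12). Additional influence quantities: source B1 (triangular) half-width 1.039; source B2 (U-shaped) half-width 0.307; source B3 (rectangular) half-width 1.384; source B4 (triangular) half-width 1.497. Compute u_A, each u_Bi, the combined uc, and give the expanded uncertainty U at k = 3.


mean = (67.864 + 67.314 + 68.579 + 66.905 + 67.966 + 69.989 + 67.234 + 66.387 + 65.974 + 65.55 + 68.184 + 66.689) / 12 = 67.38625
s = sqrt(sum((x - mean)^2)/(n-1)) = 1.2250656
u_A = s / sqrt(n) = 1.2250656 / sqrt(12) = 0.35364598
u_B1 = 1.039 / sqrt(6) = 0.42416997
u_B2 = 0.307 / sqrt(2) = 0.21708178
u_B3 = 1.384 / sqrt(3) = 0.79905277
u_B4 = 1.497 / sqrt(6) = 0.61114769
uc = sqrt(0.35364598^2 + 0.42416997^2 + 0.21708178^2 + 0.79905277^2 + 0.61114769^2) = 1.1679456
U = k * uc = 3 * 1.1679456
U = 3.5038

3.5038


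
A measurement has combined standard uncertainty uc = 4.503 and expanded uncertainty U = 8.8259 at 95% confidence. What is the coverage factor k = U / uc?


k = U / uc
k = 8.8259 / 4.503
k = 1.96

1.96


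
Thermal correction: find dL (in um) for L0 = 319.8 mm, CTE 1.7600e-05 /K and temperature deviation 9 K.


dL = L * alpha * dT
= 319.8 * 1.7600e-05 * 9
= 0.0506563 mm
dL_um = 0.0506563 * 1000 = 50.6563 um

50.6563


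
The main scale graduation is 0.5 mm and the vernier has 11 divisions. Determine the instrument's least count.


LC = MSD / n_div
= 0.5 / 11
= 0.0455

0.0455


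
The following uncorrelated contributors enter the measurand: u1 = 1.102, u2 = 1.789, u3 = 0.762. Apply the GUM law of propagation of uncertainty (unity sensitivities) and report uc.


uc = sqrt(1.102^2 + 1.789^2 + 0.762^2)
uc = sqrt(4.995569)
uc = 2.2351

2.2351


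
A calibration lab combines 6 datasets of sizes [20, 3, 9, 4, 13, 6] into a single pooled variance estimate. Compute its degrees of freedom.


nu = sum_i (n_i - 1)
nu = ((20 - 1) + (3 - 1) + (9 - 1) + (4 - 1) + (13 - 1) + (6 - 1))
nu = 19 + 2 + 8 + 3 + 12 + 5
nu = 49

49


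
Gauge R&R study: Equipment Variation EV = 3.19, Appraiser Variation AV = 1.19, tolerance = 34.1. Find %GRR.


GRR = sqrt(EV^2 + AV^2) = sqrt(3.19^2 + 1.19^2) = 3.404732
%GRR = GRR / tol * 100 = 3.404732 / 34.1 * 100
%GRR = 9.9846

9.9846


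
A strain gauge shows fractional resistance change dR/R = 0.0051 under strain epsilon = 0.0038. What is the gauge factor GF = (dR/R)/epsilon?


GF = (dR/R) / epsilon
= 0.0051 / 0.0038
= 1.3421

1.3421


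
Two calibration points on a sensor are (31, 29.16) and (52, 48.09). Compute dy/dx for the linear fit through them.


slope = (y2 - y1) / (x2 - x1)
= (48.09 - 29.16) / (52 - 31)
= 18.9300 / 21
= 0.9014

0.9014


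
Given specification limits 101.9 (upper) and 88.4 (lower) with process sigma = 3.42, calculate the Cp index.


Cp = (USL - LSL) / (6 * sigma)
= (101.9 - 88.4) / (6 * 3.42)
= 13.5000 / 20.5200
= 0.6579

0.6579


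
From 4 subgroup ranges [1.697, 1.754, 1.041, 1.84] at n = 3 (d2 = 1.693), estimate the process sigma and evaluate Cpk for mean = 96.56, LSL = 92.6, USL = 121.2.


R_bar = (1.697 + 1.754 + 1.041 + 1.84) / 4 = 1.583
sigma = R_bar / d2 = 1.583 / 1.693 = 0.93502658
Cp = (USL - LSL)/(6*sigma) = (121.2 - 92.6)/(6*0.93502658) = 5.0979
Cpu = (121.2 - 96.56)/(3*0.93502658) = 8.7841
Cpl = (96.56 - 92.6)/(3*0.93502658) = 1.4117
Cpk = min(Cpu, Cpl) = 1.4117

1.4117


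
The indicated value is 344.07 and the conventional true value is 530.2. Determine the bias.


Systematic error = measured - true
= 344.07 - 530.2
= -186.1300

-186.1300


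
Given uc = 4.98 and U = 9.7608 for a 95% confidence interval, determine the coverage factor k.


k = U / uc
k = 9.7608 / 4.98
k = 1.96

1.96


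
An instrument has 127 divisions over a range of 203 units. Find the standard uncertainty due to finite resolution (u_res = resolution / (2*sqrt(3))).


resolution = range / divisions
resolution = 203 / 127 = 1.5984252
u_res = resolution / (2*sqrt(3))
u_res = 1.5984252 / 3.4641016
u_res = 0.4614

0.4614


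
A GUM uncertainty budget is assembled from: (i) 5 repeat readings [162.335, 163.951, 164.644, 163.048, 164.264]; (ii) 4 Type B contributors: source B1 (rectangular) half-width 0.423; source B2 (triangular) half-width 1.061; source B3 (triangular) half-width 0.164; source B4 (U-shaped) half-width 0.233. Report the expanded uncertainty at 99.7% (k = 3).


mean = (162.335 + 163.951 + 164.644 + 163.048 + 164.264) / 5 = 163.6484
s = sqrt(sum((x - mean)^2)/(n-1)) = 0.94170712
u_A = s / sqrt(n) = 0.94170712 / sqrt(5) = 0.42114423
u_B1 = 0.423 / sqrt(3) = 0.24421916
u_B2 = 1.061 / sqrt(6) = 0.43315144
u_B3 = 0.164 / sqrt(6) = 0.06695272
u_B4 = 0.233 / sqrt(2) = 0.16475588
uc = sqrt(0.42114423^2 + 0.24421916^2 + 0.43315144^2 + 0.06695272^2 + 0.16475588^2) = 0.67546487
U = k * uc = 3 * 0.67546487
U = 2.0264

2.0264


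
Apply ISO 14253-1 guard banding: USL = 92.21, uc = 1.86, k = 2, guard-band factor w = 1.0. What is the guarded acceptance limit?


U = k * uc = 2 * 1.86 = 3.72
guard band g = w * U = 1.0 * 3.72 = 3.72
AL = USL - g = 92.21 - 3.72
AL = 88.4900

88.4900


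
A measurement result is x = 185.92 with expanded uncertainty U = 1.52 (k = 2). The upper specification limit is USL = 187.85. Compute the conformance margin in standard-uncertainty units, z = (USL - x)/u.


u = U / k = 1.52 / 2 = 0.76
margin = |USL - x| = |187.85 - 185.92| = 1.93
z = margin / u = 1.93 / 0.76
z = 2.5395

2.5395


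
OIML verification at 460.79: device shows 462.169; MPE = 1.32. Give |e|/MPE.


e = indication - reference = 462.169 - 460.79 = 1.3790
|e| = 1.3790
ratio = |e| / MPE = 1.3790 / 1.32
ratio = 1.0447

1.0447


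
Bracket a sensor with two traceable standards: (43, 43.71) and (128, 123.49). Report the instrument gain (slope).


slope = (y2 - y1) / (x2 - x1)
= (123.49 - 43.71) / (128 - 43)
= 79.7800 / 85
= 0.9386

0.9386


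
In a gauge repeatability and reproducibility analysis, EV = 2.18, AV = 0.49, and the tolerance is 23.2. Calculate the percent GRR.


GRR = sqrt(EV^2 + AV^2) = sqrt(2.18^2 + 0.49^2) = 2.2343903
%GRR = GRR / tol * 100 = 2.2343903 / 23.2 * 100
%GRR = 9.6310

9.6310


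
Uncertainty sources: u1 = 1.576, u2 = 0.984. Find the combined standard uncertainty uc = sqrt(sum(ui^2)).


uc = sqrt(1.576^2 + 0.984^2)
uc = sqrt(3.452032)
uc = 1.8580

1.8580


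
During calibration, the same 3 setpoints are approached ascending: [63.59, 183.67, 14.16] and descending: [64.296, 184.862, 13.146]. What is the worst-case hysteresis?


|63.59 - 64.296| = 0.7060
|183.67 - 184.862| = 1.1920
|14.16 - 13.146| = 1.0140
hysteresis = max(diffs) = 1.1920

1.1920


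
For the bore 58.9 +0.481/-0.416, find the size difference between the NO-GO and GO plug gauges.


GO = nominal - lower_tol (smallest hole = maximum material condition)
GO = 58.9 - 0.416 = 58.484
NO-GO = nominal + upper_tol (largest hole = least material condition)
NO-GO = 58.9 + 0.481 = 59.381
spread = NO-GO - GO = 59.381 - 58.484 = 0.8970

0.8970


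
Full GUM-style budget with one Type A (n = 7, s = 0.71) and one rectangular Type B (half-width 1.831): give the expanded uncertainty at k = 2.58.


u_A = s / sqrt(n) = 0.71 / sqrt(7) = 0.26835478
u_B = half_width / sqrt(3) = 1.831 / sqrt(3) = 1.0571283
uc = sqrt(u_A^2 + u_B^2) = sqrt(0.26835478^2 + 1.0571283^2) = 1.0906578
U = k * uc = 2.58 * 1.0906578
U = 2.8139

2.8139


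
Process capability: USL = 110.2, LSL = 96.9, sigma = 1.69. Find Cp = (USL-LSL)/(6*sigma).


Cp = (USL - LSL) / (6 * sigma)
= (110.2 - 96.9) / (6 * 1.69)
= 13.3000 / 10.1400
= 1.3116

1.3116


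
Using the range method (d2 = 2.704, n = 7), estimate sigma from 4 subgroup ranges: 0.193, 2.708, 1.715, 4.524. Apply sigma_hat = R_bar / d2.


R_bar = (0.193 + 2.708 + 1.715 + 4.524) / 4
R_bar = 9.14 / 4 = 2.285
sigma_hat = R_bar / d2 = 2.285 / 2.704 = 0.8450

0.8450


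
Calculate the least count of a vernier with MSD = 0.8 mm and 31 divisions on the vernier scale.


LC = MSD / n_div
= 0.8 / 31
= 0.0258

0.0258


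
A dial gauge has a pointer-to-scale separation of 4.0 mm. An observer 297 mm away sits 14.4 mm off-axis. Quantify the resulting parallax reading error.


error = h * offset / d
= 4.0 * 14.4 / 297
= 0.1939

0.1939


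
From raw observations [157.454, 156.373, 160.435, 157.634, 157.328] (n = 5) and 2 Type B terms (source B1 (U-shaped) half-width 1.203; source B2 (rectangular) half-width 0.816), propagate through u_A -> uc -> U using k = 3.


mean = (157.454 + 156.373 + 160.435 + 157.634 + 157.328) / 5 = 157.8448
s = sqrt(sum((x - mean)^2)/(n-1)) = 1.5280359
u_A = s / sqrt(n) = 1.5280359 / sqrt(5) = 0.68335843
u_B1 = 1.203 / sqrt(2) = 0.85064946
u_B2 = 0.816 / sqrt(3) = 0.47111782
uc = sqrt(0.68335843^2 + 0.85064946^2 + 0.47111782^2) = 1.1885013
U = k * uc = 3 * 1.1885013
U = 3.5655

3.5655


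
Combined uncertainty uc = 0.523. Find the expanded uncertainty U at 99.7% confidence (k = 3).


U = k * uc
U = 3 * 0.523
U = 1.5690

1.5690


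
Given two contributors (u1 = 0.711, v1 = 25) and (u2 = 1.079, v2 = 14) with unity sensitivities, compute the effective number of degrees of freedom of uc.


uc = sqrt(u1^2 + u2^2) = sqrt(0.711^2 + 1.079^2) = 1.2921927
v_eff = uc^4 / (u1^4/v1 + u2^4/v2)
= 1.2921927^4 / (0.711^4/25 + 1.079^4/14)
= 2.788105 / 0.10704042
v_eff = 26.0472

26.0472


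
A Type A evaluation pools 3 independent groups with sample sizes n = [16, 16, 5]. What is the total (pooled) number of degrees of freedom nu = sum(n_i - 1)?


nu = sum_i (n_i - 1)
nu = ((16 - 1) + (16 - 1) + (5 - 1))
nu = 15 + 15 + 4
nu = 34

34


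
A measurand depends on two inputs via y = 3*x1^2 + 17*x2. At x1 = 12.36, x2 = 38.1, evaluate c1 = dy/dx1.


y = 3*x1^2 + 17*x2
dy/dx1 = 2*3*x1
Evaluate at x1 = 12.36: c1 = 6 * 12.36
c1 = 74.1600

74.1600


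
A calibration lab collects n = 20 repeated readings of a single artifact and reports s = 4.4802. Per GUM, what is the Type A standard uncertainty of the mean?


u_A = s / sqrt(n)
u_A = 4.4802 / sqrt(20)
u_A = 4.4802 / 4.472136
u_A = 1.0018

1.0018


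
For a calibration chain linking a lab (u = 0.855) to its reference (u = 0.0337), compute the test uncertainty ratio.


TUR = u_lab / u_ref
= 0.855 / 0.0337
= 25.3709

25.3709


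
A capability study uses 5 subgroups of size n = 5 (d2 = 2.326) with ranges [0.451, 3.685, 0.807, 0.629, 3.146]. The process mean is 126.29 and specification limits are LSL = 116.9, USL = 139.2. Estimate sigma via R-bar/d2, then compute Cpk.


R_bar = (0.451 + 3.685 + 0.807 + 0.629 + 3.146) / 5 = 1.7436
sigma = R_bar / d2 = 1.7436 / 2.326 = 0.74961307
Cp = (USL - LSL)/(6*sigma) = (139.2 - 116.9)/(6*0.74961307) = 4.9581
Cpu = (139.2 - 126.29)/(3*0.74961307) = 5.7407
Cpl = (126.29 - 116.9)/(3*0.74961307) = 4.1755
Cpk = min(Cpu, Cpl) = 4.1755

4.1755


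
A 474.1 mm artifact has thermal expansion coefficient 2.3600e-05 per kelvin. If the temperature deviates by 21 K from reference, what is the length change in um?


dL = L * alpha * dT
= 474.1 * 2.3600e-05 * 21
= 0.2349640 mm
dL_um = 0.2349640 * 1000 = 234.9640 um

234.9640


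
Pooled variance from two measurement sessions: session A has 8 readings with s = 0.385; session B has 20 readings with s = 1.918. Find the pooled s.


s_p = sqrt(((n1-1)*s1^2 + (n2-1)*s2^2) / (n1+n2-2))
numerator = (8-1)*0.385^2 + (20-1)*1.918^2 = 1.037575 + 69.895756 = 70.933331
denominator = 8 + 20 - 2 = 26
s_p^2 = 70.933331 / 26 = 2.728205
s_p = sqrt(2.728205) = 1.6517

1.6517


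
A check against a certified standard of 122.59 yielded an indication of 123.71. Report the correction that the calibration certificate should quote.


Correction = standard - reading
= 122.59 - 123.71
= -1.1200

-1.1200


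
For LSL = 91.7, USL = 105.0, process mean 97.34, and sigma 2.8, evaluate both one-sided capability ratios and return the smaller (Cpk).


Cpu = (USL - mean) / (3*sigma) = (105.0 - 97.34) / (3*2.8) = 0.9119
Cpl = (mean - LSL) / (3*sigma) = (97.34 - 91.7) / (3*2.8) = 0.6714
Cpk = min(Cpu, Cpl) = 0.6714

0.6714


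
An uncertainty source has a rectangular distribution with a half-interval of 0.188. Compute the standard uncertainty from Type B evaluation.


u_B = half_width / sqrt(3)
u_B = 0.188 / 1.7320508
u_B = 0.1085

0.1085


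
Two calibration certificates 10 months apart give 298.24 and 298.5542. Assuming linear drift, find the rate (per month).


rate = (v2 - v1) / months
= (298.5542 - 298.24) / 10
= 0.3142 / 10
= 0.0314

0.0314


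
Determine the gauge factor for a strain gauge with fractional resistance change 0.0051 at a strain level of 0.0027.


GF = (dR/R) / epsilon
= 0.0051 / 0.0027
= 1.8889

1.8889


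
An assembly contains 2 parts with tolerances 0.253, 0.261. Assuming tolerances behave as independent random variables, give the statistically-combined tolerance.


RSS = sqrt(0.253^2 + 0.261^2)
= sqrt(0.13213)
= 0.3635

0.3635


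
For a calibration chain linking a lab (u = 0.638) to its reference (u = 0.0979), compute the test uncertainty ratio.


TUR = u_lab / u_ref
= 0.638 / 0.0979
= 6.5169

6.5169


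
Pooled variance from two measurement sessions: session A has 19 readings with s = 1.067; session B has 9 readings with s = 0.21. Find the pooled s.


s_p = sqrt(((n1-1)*s1^2 + (n2-1)*s2^2) / (n1+n2-2))
numerator = (19-1)*1.067^2 + (9-1)*0.21^2 = 20.492802 + 0.3528 = 20.845602
denominator = 19 + 9 - 2 = 26
s_p^2 = 20.845602 / 26 = 0.80175392
s_p = sqrt(0.80175392) = 0.8954

0.8954


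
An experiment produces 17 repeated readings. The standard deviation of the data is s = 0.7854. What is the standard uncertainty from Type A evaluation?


u_A = s / sqrt(n)
u_A = 0.7854 / sqrt(17)
u_A = 0.7854 / 4.1231056
u_A = 0.1905

0.1905


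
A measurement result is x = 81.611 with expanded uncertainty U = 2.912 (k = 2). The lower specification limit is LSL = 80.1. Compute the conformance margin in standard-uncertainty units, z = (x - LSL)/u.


u = U / k = 2.912 / 2 = 1.456
margin = |LSL - x| = |80.1 - 81.611| = 1.511
z = margin / u = 1.511 / 1.456
z = 1.0378

1.0378


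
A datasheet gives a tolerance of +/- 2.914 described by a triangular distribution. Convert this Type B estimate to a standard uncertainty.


u_B = half_width / sqrt(6)
u_B = 2.914 / 2.4494897
u_B = 1.1896

1.1896


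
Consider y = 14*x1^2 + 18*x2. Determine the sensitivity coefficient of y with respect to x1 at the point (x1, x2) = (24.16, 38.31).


y = 14*x1^2 + 18*x2
dy/dx1 = 2*14*x1
Evaluate at x1 = 24.16: c1 = 28 * 24.16
c1 = 676.4800

676.4800


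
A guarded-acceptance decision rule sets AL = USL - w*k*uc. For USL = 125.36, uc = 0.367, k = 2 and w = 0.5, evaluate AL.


U = k * uc = 2 * 0.367 = 0.734
guard band g = w * U = 0.5 * 0.734 = 0.367
AL = USL - g = 125.36 - 0.367
AL = 124.9930

124.9930
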